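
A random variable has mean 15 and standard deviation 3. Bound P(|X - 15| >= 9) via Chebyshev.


k = 9/3 = 3
Chebyshev: P(|X-mu| >= k*sigma) <= 1/k^2 = 1/3^2 = 1/9

1/9


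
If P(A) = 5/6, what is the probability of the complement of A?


P(A') = 1 - P(A) = 1 - 5/6 = 1/6

1/6


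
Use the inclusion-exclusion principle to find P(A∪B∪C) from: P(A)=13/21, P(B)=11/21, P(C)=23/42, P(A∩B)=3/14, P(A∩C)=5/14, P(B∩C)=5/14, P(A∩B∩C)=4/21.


P(A∪B∪C) = P(A)+P(B)+P(C) - P(AB)-P(AC)-P(BC) + P(ABC)
= 13/21+11/21+23/42 - 3/14-5/14-5/14 + 4/21
= 20/21

20/21


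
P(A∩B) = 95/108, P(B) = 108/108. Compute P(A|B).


P(A|B) = P(A∩B)/P(B) = (95/108)/(108/108) = 95/108

95/108


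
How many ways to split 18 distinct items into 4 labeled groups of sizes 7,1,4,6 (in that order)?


18! = 6402373705728000
Denominator: 7!=5040 * 1!=1 * 4!=24 * 6!=720
Coefficient = 6402373705728000 / 87091200 = 73513440

73513440


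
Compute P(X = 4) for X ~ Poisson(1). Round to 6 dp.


P(X=4) = e^(-1) * 1^4 / 4!
≈ 0.3678794412 * 1 / 24
≈ 0.015328

0.015328


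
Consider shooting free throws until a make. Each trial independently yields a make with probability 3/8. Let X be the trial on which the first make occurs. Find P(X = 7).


P(X=7) = (1-p)^6 * p = (5/8)^6 * 3/8
= 15625/262144 * 3/8 = 46875/2097152

46875/2097152


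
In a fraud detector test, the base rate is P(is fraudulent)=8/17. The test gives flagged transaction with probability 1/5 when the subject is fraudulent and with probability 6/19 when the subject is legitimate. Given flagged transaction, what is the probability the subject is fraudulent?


P(A) = P(A|B)P(B) + P(A|B')P(B') = 1/5*8/17 + 6/19*9/17 = 422/1615
P(B|A) = P(A|B)P(B)/P(A) = (8/85)/(422/1615) = 76/211

76/211


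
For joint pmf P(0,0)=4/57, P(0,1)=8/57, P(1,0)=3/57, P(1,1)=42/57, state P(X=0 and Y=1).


Read from table: P(X=0, Y=1) = 8/57

8/57


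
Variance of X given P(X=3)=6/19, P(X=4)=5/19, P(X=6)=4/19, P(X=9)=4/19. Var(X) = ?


E[X] = 98/19, E[X^2] = 602/19
Var(X) = E[X^2] - (E[X])^2 = 602/19 - (98/19)^2 = 1834/361

1834/361


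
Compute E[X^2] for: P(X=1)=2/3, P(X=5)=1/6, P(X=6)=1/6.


E[X^2] = sum(x^2 * P(x))
= 1*2/3 + 25*1/6 + 36*1/6
= 65/6

65/6


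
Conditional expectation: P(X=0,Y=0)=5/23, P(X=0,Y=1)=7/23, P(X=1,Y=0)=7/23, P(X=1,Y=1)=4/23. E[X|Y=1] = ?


P(Y=1) = 11/23
E[X|Y=1] = (0*7 + 1*4)/11 = 4/11

4/11


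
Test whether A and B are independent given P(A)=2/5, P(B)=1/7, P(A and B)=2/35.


P(A)*P(B) = 2/5*1/7 = 2/35
P(A∩B) = 2/35, which equals P(A)P(B), so independent

Yes, A and B are independent


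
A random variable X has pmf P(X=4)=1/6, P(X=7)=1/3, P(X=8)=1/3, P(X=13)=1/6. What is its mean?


E[X] = sum(x * P(x))
= 4*1/6 + 7*1/3 + 8*1/3 + 13*1/6
= 47/6

47/6


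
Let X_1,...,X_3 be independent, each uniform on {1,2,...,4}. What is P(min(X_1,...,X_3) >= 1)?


P(min >= 1) = P(all X_i >= 1) = (P(X_1 >= 1))^3
= (4/4)^3 = 1^3 = 1

1


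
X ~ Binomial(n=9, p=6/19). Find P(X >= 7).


P(X>=7) = P(X=7) + P(X=8) + P(X=9)
= 1703130624/322687697779 + 196515072/322687697779 + 10077696/322687697779
= 1909723392/322687697779

1909723392/322687697779


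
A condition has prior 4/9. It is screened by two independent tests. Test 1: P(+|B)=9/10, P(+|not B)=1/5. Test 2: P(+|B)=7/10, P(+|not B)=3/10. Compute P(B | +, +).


After test 1: P(+) = 9/10*4/9 + 1/5*5/9 = 23/45
P(B|+) = (2/5)/(23/45) = 18/23
After test 2 (use post1 as new prior): P(+) = 7/10*18/23 + 3/10*5/23 = 141/230
P(B|+,+) = (63/115)/(141/230) = 42/47

42/47


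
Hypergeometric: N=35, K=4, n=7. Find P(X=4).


P(X=4) = C(4,4)*C(31,3) / C(35,7)
= 1*4495 / 6724520
= 4495/6724520 = 1/1496

1/1496


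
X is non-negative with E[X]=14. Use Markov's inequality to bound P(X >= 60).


Markov: P(X >= a) <= E[X]/a
P(X >= 60) <= 14/60 = 7/30

7/30


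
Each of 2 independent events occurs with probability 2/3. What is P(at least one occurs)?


P(at least one) = 1 - P(none)
P(none) = (1 - 2/3)^2 = (1/3)^2 = 1/9
P(at least one) = 1 - 1/9 = 8/9

8/9


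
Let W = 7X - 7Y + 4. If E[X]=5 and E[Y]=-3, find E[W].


E[7X - 7Y + 4] = 7*E[X] - 7*E[Y] + 4
= (7)*(5) + (-7)*(-3) + (4)
= 35 + 21 + 4 = 60

60


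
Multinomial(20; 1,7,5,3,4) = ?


20! = 2432902008176640000
Denominator: 1!=1 * 7!=5040 * 5!=120 * 3!=6 * 4!=24
Coefficient = 2432902008176640000 / 87091200 = 27935107200

27935107200


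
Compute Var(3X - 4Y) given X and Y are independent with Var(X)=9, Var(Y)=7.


Independence => Cov(X,Y)=0
Var(3X - 4Y) = 3^2*Var(X) + (-4)^2*Var(Y)
= 9*9 + 16*7 = 193

193


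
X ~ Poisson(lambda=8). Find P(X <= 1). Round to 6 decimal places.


P(X<=1) = e^(-8)*8^0/0! + e^(-8)*8^1/1!
≈ 0.0003354626 + 0.0026837010
= 0.0030191636
≈ 0.003019

0.003019


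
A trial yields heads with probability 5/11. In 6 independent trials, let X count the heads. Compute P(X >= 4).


P(X>=4) = P(X=4) + P(X=5) + P(X=6)
= 337500/1771561 + 112500/1771561 + 15625/1771561
= 465625/1771561

465625/1771561


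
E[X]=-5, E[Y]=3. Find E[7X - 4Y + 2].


E[7X - 4Y + 2] = 7*E[X] - 4*E[Y] + 2
= (7)*(-5) + (-4)*(3) + (2)
= -35 - 12 + 2 = -45

-45


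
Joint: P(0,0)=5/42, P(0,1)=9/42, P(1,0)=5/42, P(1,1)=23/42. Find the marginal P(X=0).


P(X=0) = P(0,0)+P(0,1) = 5/42 + 9/42 = 14/42 = 1/3

1/3


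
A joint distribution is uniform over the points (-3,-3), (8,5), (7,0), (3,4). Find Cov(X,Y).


E[X]=15/4, E[Y]=3/2, E[XY]=61/4
Cov(X,Y) = E[XY] - E[X]E[Y] = 61/4 - 15/4*3/2 = 77/8

77/8


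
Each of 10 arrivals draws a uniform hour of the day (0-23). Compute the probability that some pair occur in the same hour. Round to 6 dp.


P(all different) = prod((24-i)/24 for i=0..9) = 0.112250
P(at least one match) = 1 - 0.112250 = 0.887750

0.887750


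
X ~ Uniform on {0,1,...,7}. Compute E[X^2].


E[X^2] = (1/8) * sum(x^2 for x=0..7)
= 140/8 = 35/2

35/2


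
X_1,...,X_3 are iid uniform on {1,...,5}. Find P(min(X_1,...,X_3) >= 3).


P(min >= 3) = P(all X_i >= 3) = (P(X_1 >= 3))^3
= (3/5)^3 = 27/125

27/125


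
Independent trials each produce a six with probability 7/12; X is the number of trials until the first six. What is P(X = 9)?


P(X=9) = (1-p)^8 * p = (5/12)^8 * 7/12
= 390625/429981696 * 7/12 = 2734375/5159780352

2734375/5159780352


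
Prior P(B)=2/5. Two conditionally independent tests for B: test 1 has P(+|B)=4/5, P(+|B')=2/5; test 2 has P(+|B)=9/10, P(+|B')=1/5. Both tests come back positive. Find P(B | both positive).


After test 1: P(+) = 4/5*2/5 + 2/5*3/5 = 14/25
P(B|+) = (8/25)/(14/25) = 4/7
After test 2 (use post1 as new prior): P(+) = 9/10*4/7 + 1/5*3/7 = 3/5
P(B|+,+) = (18/35)/(3/5) = 6/7

6/7


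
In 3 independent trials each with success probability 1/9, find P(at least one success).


P(at least one) = 1 - P(none)
P(none) = (1 - 1/9)^3 = (8/9)^3 = 512/729
P(at least one) = 1 - 512/729 = 217/729

217/729


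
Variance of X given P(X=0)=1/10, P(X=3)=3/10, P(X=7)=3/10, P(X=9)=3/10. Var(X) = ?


E[X] = 57/10, E[X^2] = 417/10
Var(X) = E[X^2] - (E[X])^2 = 417/10 - (57/10)^2 = 921/100

921/100


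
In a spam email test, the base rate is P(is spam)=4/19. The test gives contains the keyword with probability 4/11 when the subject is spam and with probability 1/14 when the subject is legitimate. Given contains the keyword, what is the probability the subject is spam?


P(A) = P(A|B)P(B) + P(A|B')P(B') = 4/11*4/19 + 1/14*15/19 = 389/2926
P(B|A) = P(A|B)P(B)/P(A) = (16/209)/(389/2926) = 224/389

224/389


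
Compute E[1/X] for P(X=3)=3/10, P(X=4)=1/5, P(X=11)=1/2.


E[1/X] = sum(g(x)*P(x))
= 1/3*3/10 + 1/4*1/5 + 1/11*1/2
= 43/220

43/220


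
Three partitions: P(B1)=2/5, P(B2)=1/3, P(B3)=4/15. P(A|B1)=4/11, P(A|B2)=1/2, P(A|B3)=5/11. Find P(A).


P(A) = P(A|B1)P(B1) + P(A|B2)P(B2) + P(A|B3)P(B3)
= 4/11*2/5 + 1/2*1/3 + 5/11*4/15
= 8/55 + 1/6 + 4/33 = 13/30

13/30


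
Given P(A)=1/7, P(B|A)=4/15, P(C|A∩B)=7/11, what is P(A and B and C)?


P(A∩B∩C) = P(A) * P(B|A) * P(C|A∩B)
= 1/7 * 4/15 * 7/11
= 4/105 * 7/11 = 4/165

4/165


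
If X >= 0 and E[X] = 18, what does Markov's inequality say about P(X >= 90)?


Markov: P(X >= a) <= E[X]/a
P(X >= 90) <= 18/90 = 1/5

1/5


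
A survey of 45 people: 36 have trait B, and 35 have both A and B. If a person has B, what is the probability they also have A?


P(A|B) = P(A∩B)/P(B) = (35/45)/(36/45) = 35/36

35/36


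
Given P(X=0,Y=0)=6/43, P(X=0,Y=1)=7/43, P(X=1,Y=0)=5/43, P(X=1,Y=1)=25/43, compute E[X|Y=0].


P(Y=0) = 11/43
E[X|Y=0] = (0*6 + 1*5)/11 = 5/11

5/11


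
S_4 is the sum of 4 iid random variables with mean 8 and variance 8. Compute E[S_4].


E[S_n] = n*E[X_1] = 4*8 = 32

32


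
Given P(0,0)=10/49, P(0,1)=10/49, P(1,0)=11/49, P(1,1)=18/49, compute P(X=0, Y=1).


Read from table: P(X=0, Y=1) = 10/49

10/49


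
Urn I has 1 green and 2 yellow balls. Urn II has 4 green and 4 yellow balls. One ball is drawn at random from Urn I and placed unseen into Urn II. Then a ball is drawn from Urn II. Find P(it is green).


P(transfer green) = 1/3; P(transfer yellow) = 2/3
If green transferred: Urn II has 5 green of 9, so P(green|green moved) = 5/9
If yellow transferred: Urn II has 4 green of 9, so P(green|yellow moved) = 4/9
By total probability: P(green) = 1/3*5/9 + 2/3*4/9 = 13/27

13/27


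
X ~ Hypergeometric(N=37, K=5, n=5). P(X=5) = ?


P(X=5) = C(5,5)*C(32,0) / C(37,5)
= 1*1 / 435897
= 1/435897

1/435897


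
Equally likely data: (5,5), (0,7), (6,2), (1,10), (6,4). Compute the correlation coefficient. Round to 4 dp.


Cov(X,Y) = -5.9600, Var(X) = 6.6400, Var(Y) = 7.4400
rho = Cov/(sqrt(VarX)*sqrt(VarY)) = -0.8480

-0.8480


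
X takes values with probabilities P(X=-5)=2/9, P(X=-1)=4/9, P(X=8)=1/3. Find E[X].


E[X] = sum(x * P(x))
= -5*2/9 - 1*4/9 + 8*1/3
= 10/9

10/9


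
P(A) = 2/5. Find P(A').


P(A') = 1 - P(A) = 1 - 2/5 = 3/5

3/5


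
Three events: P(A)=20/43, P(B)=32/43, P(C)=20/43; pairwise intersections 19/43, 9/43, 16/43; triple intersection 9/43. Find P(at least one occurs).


P(A∪B∪C) = P(A)+P(B)+P(C) - P(AB)-P(AC)-P(BC) + P(ABC)
= 20/43+32/43+20/43 - 19/43-9/43-16/43 + 9/43
= 37/43

37/43


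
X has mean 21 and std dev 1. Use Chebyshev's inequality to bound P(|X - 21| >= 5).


k = 5/1 = 5
Chebyshev: P(|X-mu| >= k*sigma) <= 1/k^2 = 1/5^2 = 1/25

1/25


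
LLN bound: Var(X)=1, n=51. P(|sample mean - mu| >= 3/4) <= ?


Var(Xbar) = Var(X)/n = 1/51
Chebyshev: P(|Xbar-mu| >= 3/4) <= Var(Xbar)/(3/4)^2 = (1/51)/(9/16) = 16/459

16/459


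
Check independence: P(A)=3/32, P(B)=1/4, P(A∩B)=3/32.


P(A)*P(B) = 3/32*1/4 = 3/128
P(A∩B) = 3/32 != 3/128, so not independent

No, A and B are not independent


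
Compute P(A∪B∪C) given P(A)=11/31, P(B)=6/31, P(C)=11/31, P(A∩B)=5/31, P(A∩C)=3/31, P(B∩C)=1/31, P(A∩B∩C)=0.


P(A∪B∪C) = P(A)+P(B)+P(C) - P(AB)-P(AC)-P(BC) + P(ABC)
= 11/31+6/31+11/31 - 5/31-3/31-1/31 + 0
= 19/31

19/31


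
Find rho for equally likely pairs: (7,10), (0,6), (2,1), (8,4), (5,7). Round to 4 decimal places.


Cov(X,Y) = 3.1600, Var(X) = 9.0400, Var(Y) = 9.0400
rho = Cov/(sqrt(VarX)*sqrt(VarY)) = 0.3496

0.3496


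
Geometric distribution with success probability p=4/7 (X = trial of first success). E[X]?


For geometric (trials until first success), E[X] = 1/p = 1/(4/7) = 7/4

7/4


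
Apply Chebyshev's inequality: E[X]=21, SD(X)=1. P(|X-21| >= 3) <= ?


k = 3/1 = 3
Chebyshev: P(|X-mu| >= k*sigma) <= 1/k^2 = 1/3^2 = 1/9

1/9


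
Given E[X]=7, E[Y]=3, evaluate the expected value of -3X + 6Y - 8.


E[-3X + 6Y - 8] = -3*E[X] + 6*E[Y] - 8
= (-3)*(7) + (6)*(3) + (-8)
= -21 + 18 - 8 = -11

-11


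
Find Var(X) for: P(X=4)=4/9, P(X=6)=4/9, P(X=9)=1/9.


E[X] = 49/9, E[X^2] = 289/9
Var(X) = E[X^2] - (E[X])^2 = 289/9 - (49/9)^2 = 200/81

200/81


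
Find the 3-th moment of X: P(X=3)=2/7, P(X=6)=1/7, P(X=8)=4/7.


E[X^3] = sum(x^3 * P(x))
= 27*2/7 + 216*1/7 + 512*4/7
= 2318/7

2318/7


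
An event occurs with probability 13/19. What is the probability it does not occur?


P(A') = 1 - P(A) = 1 - 13/19 = 6/19

6/19


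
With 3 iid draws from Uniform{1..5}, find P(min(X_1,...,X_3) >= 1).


P(min >= 1) = P(all X_i >= 1) = (P(X_1 >= 1))^3
= (5/5)^3 = 1^3 = 1

1


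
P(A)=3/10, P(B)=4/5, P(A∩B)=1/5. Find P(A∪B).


P(A∪B) = P(A) + P(B) - P(A∩B)
= 3/10 + 4/5 - 1/5 = 9/10

9/10


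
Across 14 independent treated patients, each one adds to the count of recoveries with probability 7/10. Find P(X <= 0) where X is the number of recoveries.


P(X<=0) = P(X=0)
= 4782969/100000000000000
= 4782969/100000000000000

4782969/100000000000000


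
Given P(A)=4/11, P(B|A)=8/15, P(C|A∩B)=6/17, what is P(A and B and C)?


P(A∩B∩C) = P(A) * P(B|A) * P(C|A∩B)
= 4/11 * 8/15 * 6/17
= 32/165 * 6/17 = 64/935

64/935


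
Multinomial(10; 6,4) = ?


10! = 3628800
Denominator: 6!=720 * 4!=24
Coefficient = 3628800 / 17280 = 210

210


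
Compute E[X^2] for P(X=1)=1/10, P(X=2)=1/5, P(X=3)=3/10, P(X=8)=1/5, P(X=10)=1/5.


E[X^2] = sum(g(x)*P(x))
= 1*1/10 + 4*1/5 + 9*3/10 + 64*1/5 + 100*1/5
= 182/5

182/5


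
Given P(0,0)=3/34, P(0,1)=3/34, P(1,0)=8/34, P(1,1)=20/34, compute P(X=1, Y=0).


Read from table: P(X=1, Y=0) = 8/34 = 4/17

4/17


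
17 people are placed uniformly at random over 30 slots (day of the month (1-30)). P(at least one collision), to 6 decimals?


P(all different) = prod((30-i)/30 for i=0..16) = 0.003299
P(at least one match) = 1 - 0.003299 = 0.996701

0.996701


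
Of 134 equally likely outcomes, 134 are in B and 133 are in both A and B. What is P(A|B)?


P(A|B) = P(A∩B)/P(B) = (133/134)/(134/134) = 133/134

133/134


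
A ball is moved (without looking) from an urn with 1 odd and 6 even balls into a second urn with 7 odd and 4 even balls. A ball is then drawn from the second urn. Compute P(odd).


P(transfer odd) = 1/7; P(transfer even) = 6/7
If odd transferred: Urn II has 8 odd of 12, so P(odd|odd moved) = 2/3
If even transferred: Urn II has 7 odd of 12, so P(odd|even moved) = 7/12
By total probability: P(odd) = 1/7*2/3 + 6/7*7/12 = 25/42

25/42


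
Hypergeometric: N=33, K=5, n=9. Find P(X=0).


P(X=0) = C(5,0)*C(28,9) / C(33,9)
= 1*6906900 / 38567100
= 6906900/38567100 = 161/899

161/899


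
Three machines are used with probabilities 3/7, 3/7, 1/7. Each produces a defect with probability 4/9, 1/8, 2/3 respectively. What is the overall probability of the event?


P(A) = P(A|B1)P(B1) + P(A|B2)P(B2) + P(A|B3)P(B3)
= 4/9*3/7 + 1/8*3/7 + 2/3*1/7
= 4/21 + 3/56 + 2/21 = 19/56

19/56


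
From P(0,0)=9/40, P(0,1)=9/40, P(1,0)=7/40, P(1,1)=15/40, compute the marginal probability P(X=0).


P(X=0) = P(0,0)+P(0,1) = 9/40 + 9/40 = 18/40 = 9/20

9/20


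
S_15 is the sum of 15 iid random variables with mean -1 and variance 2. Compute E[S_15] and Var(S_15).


E[S_n] = n*mu = 15*-1 = -15
Var(S_n) = n*sigma^2 = 15*2 = 30

E[S_15]=-15, Var(S_15)=30


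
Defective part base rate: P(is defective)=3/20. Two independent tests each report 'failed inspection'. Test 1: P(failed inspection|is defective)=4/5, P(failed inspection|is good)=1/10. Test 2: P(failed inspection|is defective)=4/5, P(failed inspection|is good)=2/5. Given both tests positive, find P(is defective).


After test 1: P(+) = 4/5*3/20 + 1/10*17/20 = 41/200
P(B|+) = (3/25)/(41/200) = 24/41
After test 2 (use post1 as new prior): P(+) = 4/5*24/41 + 2/5*17/41 = 26/41
P(B|+,+) = (96/205)/(26/41) = 48/65

48/65


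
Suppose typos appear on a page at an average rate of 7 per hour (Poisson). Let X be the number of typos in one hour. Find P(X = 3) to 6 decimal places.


P(X=3) = e^(-7) * 7^3 / 3!
≈ 0.0009118819656 * 343 / 6
≈ 0.052129

0.052129


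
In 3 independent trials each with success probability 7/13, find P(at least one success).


P(at least one) = 1 - P(none)
P(none) = (1 - 7/13)^3 = (6/13)^3 = 216/2197
P(at least one) = 1 - 216/2197 = 1981/2197

1981/2197


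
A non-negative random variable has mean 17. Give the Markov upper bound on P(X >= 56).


Markov: P(X >= a) <= E[X]/a
P(X >= 56) <= 17/56

17/56


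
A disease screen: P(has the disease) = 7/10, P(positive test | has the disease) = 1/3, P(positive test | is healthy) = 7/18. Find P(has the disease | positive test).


P(A) = P(A|B)P(B) + P(A|B')P(B') = 1/3*7/10 + 7/18*3/10 = 7/20
P(B|A) = P(A|B)P(B)/P(A) = (7/30)/(7/20) = 2/3

2/3


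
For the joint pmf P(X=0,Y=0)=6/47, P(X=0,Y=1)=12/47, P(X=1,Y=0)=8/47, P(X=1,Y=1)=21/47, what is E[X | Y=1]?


P(Y=1) = 33/47
E[X|Y=1] = (0*12 + 1*21)/33 = 21/33 = 7/11

7/11


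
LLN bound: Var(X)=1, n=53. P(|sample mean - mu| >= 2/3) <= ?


Var(Xbar) = Var(X)/n = 1/53
Chebyshev: P(|Xbar-mu| >= 2/3) <= Var(Xbar)/(2/3)^2 = (1/53)/(4/9) = 9/212

9/212


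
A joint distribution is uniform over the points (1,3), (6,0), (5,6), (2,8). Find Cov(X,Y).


E[X]=7/2, E[Y]=17/4, E[XY]=49/4
Cov(X,Y) = E[XY] - E[X]E[Y] = 49/4 - 7/2*17/4 = -21/8

-21/8


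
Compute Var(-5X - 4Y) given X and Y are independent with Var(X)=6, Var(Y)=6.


Independence => Cov(X,Y)=0
Var(-5X - 4Y) = (-5)^2*Var(X) + (-4)^2*Var(Y)
= 25*6 + 16*6 = 246

246


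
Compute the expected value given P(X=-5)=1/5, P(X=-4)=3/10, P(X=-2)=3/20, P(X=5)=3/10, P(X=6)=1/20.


E[X] = sum(x * P(x))
= -5*1/5 - 4*3/10 - 2*3/20 + 5*3/10 + 6*1/20
= -7/10

-7/10


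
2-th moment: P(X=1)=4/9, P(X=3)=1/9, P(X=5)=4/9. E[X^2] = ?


E[X^2] = sum(x^2 * P(x))
= 1*4/9 + 9*1/9 + 25*4/9
= 113/9

113/9


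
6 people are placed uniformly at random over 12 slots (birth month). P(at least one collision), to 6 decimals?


P(all different) = prod((12-i)/12 for i=0..5) = 0.222801
P(at least one match) = 1 - 0.222801 = 0.777199

0.777199


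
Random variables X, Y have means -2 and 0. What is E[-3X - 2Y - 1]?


E[-3X - 2Y - 1] = -3*E[X] - 2*E[Y] - 1
= (-3)*(-2) + (-2)*(0) + (-1)
= 6 + 0 - 1 = 5

5


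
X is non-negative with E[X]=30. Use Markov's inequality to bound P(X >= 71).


Markov: P(X >= a) <= E[X]/a
P(X >= 71) <= 30/71

30/71


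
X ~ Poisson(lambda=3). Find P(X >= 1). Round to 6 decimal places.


P(X>=1) = 1 - P(X<=0) = 1 - (e^(-3)*3^0/0!)
≈ 1 - 0.0497870684 = 0.9502129316
≈ 0.950213

0.950213


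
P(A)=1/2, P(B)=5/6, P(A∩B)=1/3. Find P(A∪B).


P(A∪B) = P(A) + P(B) - P(A∩B)
= 1/2 + 5/6 - 1/3 = 1

1


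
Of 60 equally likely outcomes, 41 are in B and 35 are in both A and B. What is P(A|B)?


P(A|B) = P(A∩B)/P(B) = (35/60)/(41/60) = 35/41

35/41


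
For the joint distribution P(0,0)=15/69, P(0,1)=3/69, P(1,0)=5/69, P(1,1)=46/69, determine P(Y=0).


P(Y=0) = P(0,0)+P(1,0) = 15/69 + 5/69 = 20/69

20/69


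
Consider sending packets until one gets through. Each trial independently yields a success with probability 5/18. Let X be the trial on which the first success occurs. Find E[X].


For geometric (trials until first success), E[X] = 1/p = 1/(5/18) = 18/5

18/5


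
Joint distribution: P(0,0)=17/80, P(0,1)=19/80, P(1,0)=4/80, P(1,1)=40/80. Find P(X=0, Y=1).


Read from table: P(X=0, Y=1) = 19/80

19/80


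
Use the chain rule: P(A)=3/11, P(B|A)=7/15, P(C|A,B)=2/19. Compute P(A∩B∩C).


P(A∩B∩C) = P(A) * P(B|A) * P(C|A∩B)
= 3/11 * 7/15 * 2/19
= 7/55 * 2/19 = 14/1045

14/1045


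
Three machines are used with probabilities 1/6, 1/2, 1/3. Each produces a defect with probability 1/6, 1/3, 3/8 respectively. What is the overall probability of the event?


P(A) = P(A|B1)P(B1) + P(A|B2)P(B2) + P(A|B3)P(B3)
= 1/6*1/6 + 1/3*1/2 + 3/8*1/3
= 1/36 + 1/6 + 1/8 = 23/72

23/72


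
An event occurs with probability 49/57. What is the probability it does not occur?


P(A') = 1 - P(A) = 1 - 49/57 = 8/57

8/57


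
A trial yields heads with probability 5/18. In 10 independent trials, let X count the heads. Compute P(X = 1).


P(X=1) = C(10,1) * p^1 * (1-p)^9
= 10 * 5/18 * 10604499373/198359290368
= 265112484325/1785233613312

265112484325/1785233613312


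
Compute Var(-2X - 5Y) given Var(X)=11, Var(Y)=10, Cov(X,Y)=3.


Var(-2X - 5Y) = (-2)^2*Var(X) + (-5)^2*Var(Y) + 2*(-2)*(-5)*Cov(X,Y)
= 4*11 + 25*10 + 20*3
= 44 + 250 + 60 = 354

354


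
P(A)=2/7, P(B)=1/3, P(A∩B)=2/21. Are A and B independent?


P(A)*P(B) = 2/7*1/3 = 2/21
P(A∩B) = 2/21, which equals P(A)P(B), so independent

Yes, A and B are independent


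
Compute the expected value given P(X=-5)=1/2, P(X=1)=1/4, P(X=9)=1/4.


E[X] = sum(x * P(x))
= -5*1/2 + 1*1/4 + 9*1/4
= 0

0


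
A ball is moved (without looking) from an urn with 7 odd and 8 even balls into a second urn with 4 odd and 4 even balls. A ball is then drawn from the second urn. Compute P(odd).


P(transfer odd) = 7/15; P(transfer even) = 8/15
If odd transferred: Urn II has 5 odd of 9, so P(odd|odd moved) = 5/9
If even transferred: Urn II has 4 odd of 9, so P(odd|even moved) = 4/9
By total probability: P(odd) = 7/15*5/9 + 8/15*4/9 = 67/135

67/135


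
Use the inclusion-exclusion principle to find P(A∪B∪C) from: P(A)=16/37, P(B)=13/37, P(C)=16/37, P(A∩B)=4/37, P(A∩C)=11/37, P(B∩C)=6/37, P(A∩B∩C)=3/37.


P(A∪B∪C) = P(A)+P(B)+P(C) - P(AB)-P(AC)-P(BC) + P(ABC)
= 16/37+13/37+16/37 - 4/37-11/37-6/37 + 3/37
= 27/37

27/37


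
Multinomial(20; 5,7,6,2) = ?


20! = 2432902008176640000
Denominator: 5!=120 * 7!=5040 * 6!=720 * 2!=2
Coefficient = 2432902008176640000 / 870912000 = 2793510720

2793510720


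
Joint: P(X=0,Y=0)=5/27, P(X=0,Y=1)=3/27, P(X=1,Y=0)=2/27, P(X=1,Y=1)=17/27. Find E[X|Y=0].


P(Y=0) = 7/27
E[X|Y=0] = (0*5 + 1*2)/7 = 2/7

2/7


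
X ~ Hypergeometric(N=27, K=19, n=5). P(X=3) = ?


P(X=3) = C(19,3)*C(8,2) / C(27,5)
= 969*28 / 80730
= 27132/80730 = 4522/13455

4522/13455


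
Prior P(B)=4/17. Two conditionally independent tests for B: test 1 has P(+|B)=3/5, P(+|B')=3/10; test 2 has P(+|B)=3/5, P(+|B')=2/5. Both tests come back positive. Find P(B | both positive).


After test 1: P(+) = 3/5*4/17 + 3/10*13/17 = 63/170
P(B|+) = (12/85)/(63/170) = 8/21
After test 2 (use post1 as new prior): P(+) = 3/5*8/21 + 2/5*13/21 = 10/21
P(B|+,+) = (8/35)/(10/21) = 12/25

12/25


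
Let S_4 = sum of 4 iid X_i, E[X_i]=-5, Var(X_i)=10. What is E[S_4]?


E[S_n] = n*E[X_1] = 4*-5 = -20

-20


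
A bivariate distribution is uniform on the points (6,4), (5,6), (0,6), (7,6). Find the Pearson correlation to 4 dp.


Cov(X,Y) = -0.7500, Var(X) = 7.2500, Var(Y) = 0.7500
rho = Cov/(sqrt(VarX)*sqrt(VarY)) = -0.3216

-0.3216


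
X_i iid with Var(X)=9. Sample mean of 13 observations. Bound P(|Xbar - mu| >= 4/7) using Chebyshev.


Var(Xbar) = Var(X)/n = 9/13
Chebyshev: P(|Xbar-mu| >= 4/7) <= Var(Xbar)/(4/7)^2 = (9/13)/(16/49) = 441/208
Bound exceeds 1, so trivial bound: 1

1


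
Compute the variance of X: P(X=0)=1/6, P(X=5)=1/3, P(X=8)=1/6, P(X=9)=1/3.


E[X] = 6, E[X^2] = 46
Var(X) = E[X^2] - (E[X])^2 = 46 - (6)^2 = 10

10


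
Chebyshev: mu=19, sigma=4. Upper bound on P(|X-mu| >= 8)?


k = 8/4 = 2
Chebyshev: P(|X-mu| >= k*sigma) <= 1/k^2 = 1/2^2 = 1/4

1/4


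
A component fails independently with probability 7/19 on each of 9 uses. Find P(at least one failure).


P(at least one) = 1 - P(none)
P(none) = (1 - 7/19)^9 = (12/19)^9 = 5159780352/322687697779
P(at least one) = 1 - 5159780352/322687697779 = 317527917427/322687697779

317527917427/322687697779


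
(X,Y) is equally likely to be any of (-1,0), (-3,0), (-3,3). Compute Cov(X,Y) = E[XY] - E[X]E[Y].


E[X]=-7/3, E[Y]=1, E[XY]=-3
Cov(X,Y) = E[XY] - E[X]E[Y] = -3 + 7/3*1 = -2/3

-2/3


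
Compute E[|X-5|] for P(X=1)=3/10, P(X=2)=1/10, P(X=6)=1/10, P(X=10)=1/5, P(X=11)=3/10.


E[|X-5|] = sum(g(x)*P(x))
= 4*3/10 + 3*1/10 + 1*1/10 + 5*1/5 + 6*3/10
= 22/5

22/5


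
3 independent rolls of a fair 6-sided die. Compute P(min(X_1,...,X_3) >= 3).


P(min >= 3) = P(all X_i >= 3) = (P(X_1 >= 3))^3
= (4/6)^3 = (2/3)^3 = 8/27

8/27


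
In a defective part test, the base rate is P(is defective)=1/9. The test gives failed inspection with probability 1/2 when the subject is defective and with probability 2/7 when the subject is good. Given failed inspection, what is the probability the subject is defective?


P(A) = P(A|B)P(B) + P(A|B')P(B') = 1/2*1/9 + 2/7*8/9 = 13/42
P(B|A) = P(A|B)P(B)/P(A) = (1/18)/(13/42) = 7/39

7/39


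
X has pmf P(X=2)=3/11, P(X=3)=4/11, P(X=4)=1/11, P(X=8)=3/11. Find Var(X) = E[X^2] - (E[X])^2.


E[X] = 46/11, E[X^2] = 256/11
Var(X) = E[X^2] - (E[X])^2 = 256/11 - (46/11)^2 = 700/121

700/121


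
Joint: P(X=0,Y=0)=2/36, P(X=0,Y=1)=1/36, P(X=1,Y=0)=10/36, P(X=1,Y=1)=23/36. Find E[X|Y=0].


P(Y=0) = 12/36
E[X|Y=0] = (0*2 + 1*10)/12 = 10/12 = 5/6

5/6


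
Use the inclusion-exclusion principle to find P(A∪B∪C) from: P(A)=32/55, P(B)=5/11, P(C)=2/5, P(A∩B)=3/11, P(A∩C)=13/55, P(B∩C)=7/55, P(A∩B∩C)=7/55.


P(A∪B∪C) = P(A)+P(B)+P(C) - P(AB)-P(AC)-P(BC) + P(ABC)
= 32/55+5/11+2/5 - 3/11-13/55-7/55 + 7/55
= 51/55

51/55


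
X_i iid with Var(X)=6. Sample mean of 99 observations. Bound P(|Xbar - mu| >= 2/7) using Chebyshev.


Var(Xbar) = Var(X)/n = 6/99
Chebyshev: P(|Xbar-mu| >= 2/7) <= Var(Xbar)/(2/7)^2 = (2/33)/(4/49) = 49/66

49/66


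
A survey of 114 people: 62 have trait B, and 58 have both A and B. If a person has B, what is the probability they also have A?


P(A|B) = P(A∩B)/P(B) = (58/114)/(62/114) = 58/62 = 29/31

29/31


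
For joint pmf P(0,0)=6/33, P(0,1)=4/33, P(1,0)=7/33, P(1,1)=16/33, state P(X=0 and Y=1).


Read from table: P(X=0, Y=1) = 4/33

4/33


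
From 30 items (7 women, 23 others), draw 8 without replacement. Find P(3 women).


P(X=3) = C(7,3)*C(23,5) / C(30,8)
= 35*33649 / 5852925
= 1177715/5852925 = 10241/50895

10241/50895


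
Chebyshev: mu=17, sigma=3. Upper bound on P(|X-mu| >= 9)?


k = 9/3 = 3
Chebyshev: P(|X-mu| >= k*sigma) <= 1/k^2 = 1/3^2 = 1/9

1/9


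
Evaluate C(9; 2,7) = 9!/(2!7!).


9! = 362880
Denominator: 2!=2 * 7!=5040
Coefficient = 362880 / 10080 = 36

36


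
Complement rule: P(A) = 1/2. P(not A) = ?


P(A') = 1 - P(A) = 1 - 1/2 = 1/2

1/2


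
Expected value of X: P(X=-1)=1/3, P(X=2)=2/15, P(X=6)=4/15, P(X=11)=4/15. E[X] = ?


E[X] = sum(x * P(x))
= -1*1/3 + 2*2/15 + 6*4/15 + 11*4/15
= 67/15

67/15


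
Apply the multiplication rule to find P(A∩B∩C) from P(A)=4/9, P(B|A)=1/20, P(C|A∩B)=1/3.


P(A∩B∩C) = P(A) * P(B|A) * P(C|A∩B)
= 4/9 * 1/20 * 1/3
= 1/45 * 1/3 = 1/135

1/135


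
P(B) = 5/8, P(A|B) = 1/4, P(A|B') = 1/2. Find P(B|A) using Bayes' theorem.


P(A) = P(A|B)P(B) + P(A|B')P(B') = 1/4*5/8 + 1/2*3/8 = 11/32
P(B|A) = P(A|B)P(B)/P(A) = (5/32)/(11/32) = 5/11

5/11


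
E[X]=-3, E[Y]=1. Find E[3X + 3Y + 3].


E[3X + 3Y + 3] = 3*E[X] + 3*E[Y] + 3
= (3)*(-3) + (3)*(1) + (3)
= -9 + 3 + 3 = -3

-3


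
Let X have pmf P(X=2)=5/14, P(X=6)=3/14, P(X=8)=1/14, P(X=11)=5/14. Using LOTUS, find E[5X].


E[5X] = sum(g(x)*P(x))
= 10*5/14 + 30*3/14 + 40*1/14 + 55*5/14
= 65/2

65/2


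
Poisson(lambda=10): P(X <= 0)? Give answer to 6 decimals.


P(X<=0) = e^(-10)*10^0/0!
≈ 0.0000453999
≈ 0.000045

0.000045


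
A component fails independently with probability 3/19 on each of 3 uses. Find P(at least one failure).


P(at least one) = 1 - P(none)
P(none) = (1 - 3/19)^3 = (16/19)^3 = 4096/6859
P(at least one) = 1 - 4096/6859 = 2763/6859

2763/6859


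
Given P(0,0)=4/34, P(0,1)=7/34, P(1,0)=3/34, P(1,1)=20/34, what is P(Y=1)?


P(Y=1) = P(0,1)+P(1,1) = 7/34 + 20/34 = 27/34

27/34


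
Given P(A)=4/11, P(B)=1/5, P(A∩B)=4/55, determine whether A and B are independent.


P(A)*P(B) = 4/11*1/5 = 4/55
P(A∩B) = 4/55, which equals P(A)P(B), so independent

Yes, A and B are independent


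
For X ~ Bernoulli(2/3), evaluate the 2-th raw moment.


For Bernoulli: X in {0,1}
E[X^2] = 0^2*(1-2/3) + 1^2*2/3 = 2/3

2/3


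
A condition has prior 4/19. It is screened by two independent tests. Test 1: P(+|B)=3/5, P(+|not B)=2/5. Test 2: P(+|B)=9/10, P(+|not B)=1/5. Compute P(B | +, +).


After test 1: P(+) = 3/5*4/19 + 2/5*15/19 = 42/95
P(B|+) = (12/95)/(42/95) = 2/7
After test 2 (use post1 as new prior): P(+) = 9/10*2/7 + 1/5*5/7 = 2/5
P(B|+,+) = (9/35)/(2/5) = 9/14

9/14


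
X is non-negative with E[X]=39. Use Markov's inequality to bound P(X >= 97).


Markov: P(X >= a) <= E[X]/a
P(X >= 97) <= 39/97

39/97


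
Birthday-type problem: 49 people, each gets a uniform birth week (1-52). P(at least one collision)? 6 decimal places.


P(all different) = prod((52-i)/52 for i=0..48) = 0.000000
P(at least one match) = 1 - 0.000000 = 1.000000

1.000000


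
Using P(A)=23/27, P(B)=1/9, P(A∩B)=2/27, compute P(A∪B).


P(A∪B) = P(A) + P(B) - P(A∩B)
= 23/27 + 1/9 - 2/27 = 8/9

8/9


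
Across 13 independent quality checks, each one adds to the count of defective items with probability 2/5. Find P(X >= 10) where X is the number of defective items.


P(X>=10) = P(X=10) + P(X=11) + P(X=12) + P(X=13)
= 7907328/1220703125 + 1437696/1220703125 + 159744/1220703125 + 8192/1220703125
= 1902592/244140625

1902592/244140625


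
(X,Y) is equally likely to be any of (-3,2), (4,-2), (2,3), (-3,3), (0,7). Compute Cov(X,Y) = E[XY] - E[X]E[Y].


E[X]=0, E[Y]=13/5, E[XY]=-17/5
Cov(X,Y) = E[XY] - E[X]E[Y] = -17/5 - 0*13/5 = -17/5

-17/5


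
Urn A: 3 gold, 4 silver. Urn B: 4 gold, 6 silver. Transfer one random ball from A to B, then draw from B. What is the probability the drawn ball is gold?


P(transfer gold) = 3/7; P(transfer silver) = 4/7
If gold transferred: Urn II has 5 gold of 11, so P(gold|gold moved) = 5/11
If silver transferred: Urn II has 4 gold of 11, so P(gold|silver moved) = 4/11
By total probability: P(gold) = 3/7*5/11 + 4/7*4/11 = 31/77

31/77


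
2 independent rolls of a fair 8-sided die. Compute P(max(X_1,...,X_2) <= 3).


P(max <= 3) = P(all X_i <= 3) = (P(X_1 <= 3))^2
= (3/8)^2 = 9/64

9/64


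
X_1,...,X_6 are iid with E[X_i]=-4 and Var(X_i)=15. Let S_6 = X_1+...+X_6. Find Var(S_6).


By independence, Var(S_n) = n*Var(X_1) = 6*15 = 90

90


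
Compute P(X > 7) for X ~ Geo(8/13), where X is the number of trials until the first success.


P(X > 7) = P(first 7 trials all fail) = (1-p)^7 = (5/13)^7 = 78125/62748517

78125/62748517


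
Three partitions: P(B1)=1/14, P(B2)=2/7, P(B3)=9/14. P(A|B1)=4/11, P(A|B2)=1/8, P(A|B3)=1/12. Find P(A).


P(A) = P(A|B1)P(B1) + P(A|B2)P(B2) + P(A|B3)P(B3)
= 4/11*1/14 + 1/8*2/7 + 1/12*9/14
= 2/77 + 1/28 + 3/56 = 71/616

71/616


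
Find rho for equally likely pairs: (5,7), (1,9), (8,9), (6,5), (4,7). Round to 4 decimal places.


Cov(X,Y) = -0.7200, Var(X) = 5.3600, Var(Y) = 2.2400
rho = Cov/(sqrt(VarX)*sqrt(VarY)) = -0.2078

-0.2078


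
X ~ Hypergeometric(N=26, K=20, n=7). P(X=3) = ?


P(X=3) = C(20,3)*C(6,4) / C(26,7)
= 1140*15 / 657800
= 17100/657800 = 171/6578

171/6578


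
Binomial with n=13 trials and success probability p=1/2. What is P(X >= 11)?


P(X>=11) = P(X=11) + P(X=12) + P(X=13)
= 39/4096 + 13/8192 + 1/8192
= 23/2048

23/2048


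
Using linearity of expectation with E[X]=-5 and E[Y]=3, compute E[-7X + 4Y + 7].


E[-7X + 4Y + 7] = -7*E[X] + 4*E[Y] + 7
= (-7)*(-5) + (4)*(3) + (7)
= 35 + 12 + 7 = 54

54


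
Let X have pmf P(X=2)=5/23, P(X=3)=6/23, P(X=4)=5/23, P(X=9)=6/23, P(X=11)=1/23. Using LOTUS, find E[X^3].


E[X^3] = sum(g(x)*P(x))
= 8*5/23 + 27*6/23 + 64*5/23 + 729*6/23 + 1331*1/23
= 6227/23

6227/23


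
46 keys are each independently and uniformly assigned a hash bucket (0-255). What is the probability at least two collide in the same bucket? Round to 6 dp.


P(all different) = prod((256-i)/256 for i=0..45) = 0.013483
P(at least one match) = 1 - 0.013483 = 0.986517

0.986517


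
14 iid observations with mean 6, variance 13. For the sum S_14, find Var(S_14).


By independence, Var(S_n) = n*Var(X_1) = 14*13 = 182

182


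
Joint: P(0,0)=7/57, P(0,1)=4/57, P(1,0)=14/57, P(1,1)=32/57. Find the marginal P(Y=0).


P(Y=0) = P(0,0)+P(1,0) = 7/57 + 14/57 = 21/57 = 7/19

7/19


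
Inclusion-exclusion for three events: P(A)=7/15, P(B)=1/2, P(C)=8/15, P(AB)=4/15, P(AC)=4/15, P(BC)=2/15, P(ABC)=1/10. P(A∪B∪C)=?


P(A∪B∪C) = P(A)+P(B)+P(C) - P(AB)-P(AC)-P(BC) + P(ABC)
= 7/15+1/2+8/15 - 4/15-4/15-2/15 + 1/10
= 14/15

14/15


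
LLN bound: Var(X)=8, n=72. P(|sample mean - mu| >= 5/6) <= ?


Var(Xbar) = Var(X)/n = 8/72
Chebyshev: P(|Xbar-mu| >= 5/6) <= Var(Xbar)/(5/6)^2 = (1/9)/(25/36) = 4/25

4/25


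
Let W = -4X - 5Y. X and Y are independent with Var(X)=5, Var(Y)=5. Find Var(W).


Independence => Cov(X,Y)=0
Var(-4X - 5Y) = (-4)^2*Var(X) + (-5)^2*Var(Y)
= 16*5 + 25*5 = 205

205


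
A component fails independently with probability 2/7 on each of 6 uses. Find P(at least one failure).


P(at least one) = 1 - P(none)
P(none) = (1 - 2/7)^6 = (5/7)^6 = 15625/117649
P(at least one) = 1 - 15625/117649 = 102024/117649

102024/117649


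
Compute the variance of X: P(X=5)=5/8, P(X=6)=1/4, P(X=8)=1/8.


E[X] = 45/8, E[X^2] = 261/8
Var(X) = E[X^2] - (E[X])^2 = 261/8 - (45/8)^2 = 63/64

63/64


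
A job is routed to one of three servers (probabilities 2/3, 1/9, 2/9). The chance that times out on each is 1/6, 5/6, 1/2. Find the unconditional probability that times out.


P(A) = P(A|B1)P(B1) + P(A|B2)P(B2) + P(A|B3)P(B3)
= 1/6*2/3 + 5/6*1/9 + 1/2*2/9
= 1/9 + 5/54 + 1/9 = 17/54

17/54


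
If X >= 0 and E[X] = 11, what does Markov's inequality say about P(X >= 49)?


Markov: P(X >= a) <= E[X]/a
P(X >= 49) <= 11/49

11/49


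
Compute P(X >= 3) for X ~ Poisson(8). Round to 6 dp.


P(X>=3) = 1 - P(X<=2) = 1 - (e^(-8)*8^0/0! + e^(-8)*8^1/1! + e^(-8)*8^2/2!)
≈ 1 - (0.0003354626 + 0.0026837010 + 0.0107348041)
= 1 - 0.0137539677 = 0.9862460323
≈ 0.986246

0.986246


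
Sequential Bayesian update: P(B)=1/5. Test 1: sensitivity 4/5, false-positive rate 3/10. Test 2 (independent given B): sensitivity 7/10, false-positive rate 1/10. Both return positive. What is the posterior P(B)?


After test 1: P(+) = 4/5*1/5 + 3/10*4/5 = 2/5
P(B|+) = (4/25)/(2/5) = 2/5
After test 2 (use post1 as new prior): P(+) = 7/10*2/5 + 1/10*3/5 = 17/50
P(B|+,+) = (7/25)/(17/50) = 14/17

14/17


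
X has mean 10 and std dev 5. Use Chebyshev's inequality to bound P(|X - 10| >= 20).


k = 20/5 = 4
Chebyshev: P(|X-mu| >= k*sigma) <= 1/k^2 = 1/4^2 = 1/16

1/16


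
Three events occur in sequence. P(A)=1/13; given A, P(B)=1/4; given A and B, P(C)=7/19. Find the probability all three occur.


P(A∩B∩C) = P(A) * P(B|A) * P(C|A∩B)
= 1/13 * 1/4 * 7/19
= 1/52 * 7/19 = 7/988

7/988


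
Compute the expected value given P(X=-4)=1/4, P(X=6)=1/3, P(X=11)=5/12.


E[X] = sum(x * P(x))
= -4*1/4 + 6*1/3 + 11*5/12
= 67/12

67/12


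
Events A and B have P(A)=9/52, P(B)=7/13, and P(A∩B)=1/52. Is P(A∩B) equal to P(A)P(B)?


P(A)*P(B) = 9/52*7/13 = 63/676
P(A∩B) = 1/52 != 63/676, so not independent

No, A and B are not independent


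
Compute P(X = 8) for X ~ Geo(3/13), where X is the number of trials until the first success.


P(X=8) = (1-p)^7 * p = (10/13)^7 * 3/13
= 10000000/62748517 * 3/13 = 30000000/815730721

30000000/815730721


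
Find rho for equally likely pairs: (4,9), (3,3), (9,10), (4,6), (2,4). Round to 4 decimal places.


Cov(X,Y) = 5.2400, Var(X) = 5.8400, Var(Y) = 7.4400
rho = Cov/(sqrt(VarX)*sqrt(VarY)) = 0.7949

0.7949


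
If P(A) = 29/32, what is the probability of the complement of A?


P(A') = 1 - P(A) = 1 - 29/32 = 3/32

3/32


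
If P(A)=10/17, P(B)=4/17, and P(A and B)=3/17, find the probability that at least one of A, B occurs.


P(A∪B) = P(A) + P(B) - P(A∩B)
= 10/17 + 4/17 - 3/17 = 11/17

11/17


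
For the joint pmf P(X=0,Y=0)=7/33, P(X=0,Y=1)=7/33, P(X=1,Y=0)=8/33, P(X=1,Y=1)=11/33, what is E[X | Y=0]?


P(Y=0) = 15/33
E[X|Y=0] = (0*7 + 1*8)/15 = 8/15

8/15


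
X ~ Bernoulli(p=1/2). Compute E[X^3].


For Bernoulli: X in {0,1}
E[X^3] = 0^3*(1-1/2) + 1^3*1/2 = 1/2

1/2


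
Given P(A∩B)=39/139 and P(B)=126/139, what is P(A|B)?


P(A|B) = P(A∩B)/P(B) = (39/139)/(126/139) = 39/126 = 13/42

13/42


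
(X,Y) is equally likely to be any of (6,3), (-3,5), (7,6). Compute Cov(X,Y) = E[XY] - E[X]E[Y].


E[X]=10/3, E[Y]=14/3, E[XY]=15
Cov(X,Y) = E[XY] - E[X]E[Y] = 15 - 10/3*14/3 = -5/9

-5/9


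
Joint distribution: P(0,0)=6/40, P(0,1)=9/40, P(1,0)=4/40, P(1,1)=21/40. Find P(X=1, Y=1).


Read from table: P(X=1, Y=1) = 21/40

21/40


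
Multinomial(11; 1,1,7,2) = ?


11! = 39916800
Denominator: 1!=1 * 1!=1 * 7!=5040 * 2!=2
Coefficient = 39916800 / 10080 = 3960

3960


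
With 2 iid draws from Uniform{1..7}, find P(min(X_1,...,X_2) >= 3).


P(min >= 3) = P(all X_i >= 3) = (P(X_1 >= 3))^2
= (5/7)^2 = 25/49

25/49


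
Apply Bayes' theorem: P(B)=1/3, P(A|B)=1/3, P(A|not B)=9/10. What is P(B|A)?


P(A) = P(A|B)P(B) + P(A|B')P(B') = 1/3*1/3 + 9/10*2/3 = 32/45
P(B|A) = P(A|B)P(B)/P(A) = (1/9)/(32/45) = 5/32

5/32


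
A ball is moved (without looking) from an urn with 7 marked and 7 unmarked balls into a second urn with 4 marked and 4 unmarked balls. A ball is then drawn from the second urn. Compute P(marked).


P(transfer marked) = 7/14 = 1/2; P(transfer unmarked) = 1/2
If marked transferred: Urn II has 5 marked of 9, so P(marked|marked moved) = 5/9
If unmarked transferred: Urn II has 4 marked of 9, so P(marked|unmarked moved) = 4/9
By total probability: P(marked) = 1/2*5/9 + 1/2*4/9 = 1/2

1/2


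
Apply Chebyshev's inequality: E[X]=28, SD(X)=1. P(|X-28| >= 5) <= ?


k = 5/1 = 5
Chebyshev: P(|X-mu| >= k*sigma) <= 1/k^2 = 1/5^2 = 1/25

1/25


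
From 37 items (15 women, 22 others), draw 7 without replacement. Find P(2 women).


P(X=2) = C(15,2)*C(22,5) / C(37,7)
= 105*26334 / 10295472
= 2765070/10295472 = 41895/155992

41895/155992


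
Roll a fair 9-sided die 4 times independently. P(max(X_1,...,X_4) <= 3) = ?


P(max <= 3) = P(all X_i <= 3) = (P(X_1 <= 3))^4
= (3/9)^4 = (1/3)^4 = 1/81

1/81


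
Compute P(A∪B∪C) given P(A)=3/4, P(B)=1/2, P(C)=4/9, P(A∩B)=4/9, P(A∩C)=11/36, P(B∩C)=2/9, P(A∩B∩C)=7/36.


P(A∪B∪C) = P(A)+P(B)+P(C) - P(AB)-P(AC)-P(BC) + P(ABC)
= 3/4+1/2+4/9 - 4/9-11/36-2/9 + 7/36
= 11/12

11/12


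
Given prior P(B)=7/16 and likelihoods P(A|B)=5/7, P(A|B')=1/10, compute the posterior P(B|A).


P(A) = P(A|B)P(B) + P(A|B')P(B') = 5/7*7/16 + 1/10*9/16 = 59/160
P(B|A) = P(A|B)P(B)/P(A) = (5/16)/(59/160) = 50/59

50/59


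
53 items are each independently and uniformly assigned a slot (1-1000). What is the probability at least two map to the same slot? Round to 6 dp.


P(all different) = prod((1000-i)/1000 for i=0..52) = 0.245915
P(at least one match) = 1 - 0.245915 = 0.754085

0.754085


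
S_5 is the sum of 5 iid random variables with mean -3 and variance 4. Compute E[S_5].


E[S_n] = n*E[X_1] = 5*-3 = -15

-15


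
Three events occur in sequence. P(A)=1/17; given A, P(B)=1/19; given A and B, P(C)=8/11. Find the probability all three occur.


P(A∩B∩C) = P(A) * P(B|A) * P(C|A∩B)
= 1/17 * 1/19 * 8/11
= 1/323 * 8/11 = 8/3553

8/3553


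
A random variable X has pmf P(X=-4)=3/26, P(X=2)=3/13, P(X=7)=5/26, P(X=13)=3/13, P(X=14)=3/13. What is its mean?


E[X] = sum(x * P(x))
= -4*3/26 + 2*3/13 + 7*5/26 + 13*3/13 + 14*3/13
= 197/26

197/26


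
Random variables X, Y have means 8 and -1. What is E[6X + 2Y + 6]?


E[6X + 2Y + 6] = 6*E[X] + 2*E[Y] + 6
= (6)*(8) + (2)*(-1) + (6)
= 48 - 2 + 6 = 52

52
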